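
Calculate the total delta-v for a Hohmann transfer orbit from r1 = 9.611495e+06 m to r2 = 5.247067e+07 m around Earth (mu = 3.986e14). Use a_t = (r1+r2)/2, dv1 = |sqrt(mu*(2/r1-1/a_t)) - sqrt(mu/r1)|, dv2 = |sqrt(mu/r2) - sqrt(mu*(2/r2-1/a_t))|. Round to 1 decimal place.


Step 1: Transfer semi-major axis a_t = (9.611495e+06 + 5.247067e+07) / 2 = 3.104108e+07 m
Step 2: v1 (circular at r1) = sqrt(mu/r1) = 6439.81 m/s
Step 3: v_t1 = sqrt(mu*(2/r1 - 1/a_t)) = 8372.65 m/s
Step 4: dv1 = |8372.65 - 6439.81| = 1932.84 m/s
Step 5: v2 (circular at r2) = 2756.2 m/s, v_t2 = 1533.69 m/s
Step 6: dv2 = |2756.2 - 1533.69| = 1222.51 m/s
Step 7: Total delta-v = 1932.84 + 1222.51 = 3155.3 m/s

3155.3


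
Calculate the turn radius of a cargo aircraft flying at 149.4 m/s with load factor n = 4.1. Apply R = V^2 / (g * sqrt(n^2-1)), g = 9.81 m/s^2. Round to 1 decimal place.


Step 1: V^2 = 149.4^2 = 22320.36
Step 2: n^2 - 1 = 4.1^2 - 1 = 15.81
Step 3: sqrt(15.81) = 3.976179
Step 4: R = 22320.36 / (9.81 * 3.976179) = 572.2 m

572.2


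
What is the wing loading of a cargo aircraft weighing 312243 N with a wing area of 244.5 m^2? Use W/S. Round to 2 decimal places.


Step 1: Wing loading = W / S = 312243 / 244.5
Step 2: Wing loading = 1277.07 N/m^2

1277.07


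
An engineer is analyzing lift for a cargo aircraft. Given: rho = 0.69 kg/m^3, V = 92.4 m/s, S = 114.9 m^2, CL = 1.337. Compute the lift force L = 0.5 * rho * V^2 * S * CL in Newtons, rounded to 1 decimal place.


Step 1: Calculate dynamic pressure q = 0.5 * 0.69 * 92.4^2 = 0.5 * 0.69 * 8537.76 = 2945.5272 Pa
Step 2: Multiply by wing area and lift coefficient: L = 2945.5272 * 114.9 * 1.337
Step 3: L = 338441.0753 * 1.337 = 452495.7 N

452495.7


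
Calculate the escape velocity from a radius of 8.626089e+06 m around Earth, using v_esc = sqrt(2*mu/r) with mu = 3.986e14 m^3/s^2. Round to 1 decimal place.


Step 1: 2*mu/r = 2 * 3.986e14 / 8.626089e+06 = 92417316.8165
Step 2: v_esc = sqrt(92417316.8165) = 9613.4 m/s

9613.4


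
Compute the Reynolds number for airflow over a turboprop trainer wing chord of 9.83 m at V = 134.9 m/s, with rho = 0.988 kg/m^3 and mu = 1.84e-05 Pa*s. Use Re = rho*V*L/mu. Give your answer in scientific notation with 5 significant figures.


Step 1: Numerator = rho * V * L = 0.988 * 134.9 * 9.83 = 1310.154196
Step 2: Re = 1310.154196 / 1.84e-05
Step 3: Re = 7.1204e+07

7.1204e+07


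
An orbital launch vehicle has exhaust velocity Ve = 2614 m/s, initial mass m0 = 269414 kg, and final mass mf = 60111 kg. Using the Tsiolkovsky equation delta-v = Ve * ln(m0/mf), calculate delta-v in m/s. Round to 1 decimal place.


Step 1: Mass ratio m0/mf = 269414 / 60111 = 4.481942
Step 2: ln(4.481942) = 1.500056
Step 3: delta-v = 2614 * 1.500056 = 3921.1 m/s

3921.1


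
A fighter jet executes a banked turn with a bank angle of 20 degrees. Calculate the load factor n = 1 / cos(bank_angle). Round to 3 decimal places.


Step 1: Convert 20 degrees to radians = 0.349066
Step 2: cos(20 deg) = 0.939693
Step 3: n = 1 / 0.939693 = 1.064

1.064


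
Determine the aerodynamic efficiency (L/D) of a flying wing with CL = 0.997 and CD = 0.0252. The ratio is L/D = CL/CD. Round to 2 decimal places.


Step 1: L/D = CL / CD = 0.997 / 0.0252
Step 2: L/D = 39.56

39.56


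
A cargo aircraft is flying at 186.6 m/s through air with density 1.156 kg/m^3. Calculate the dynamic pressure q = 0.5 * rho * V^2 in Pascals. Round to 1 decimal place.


Step 1: V^2 = 186.6^2 = 34819.56
Step 2: q = 0.5 * 1.156 * 34819.56
Step 3: q = 20125.7 Pa

20125.7


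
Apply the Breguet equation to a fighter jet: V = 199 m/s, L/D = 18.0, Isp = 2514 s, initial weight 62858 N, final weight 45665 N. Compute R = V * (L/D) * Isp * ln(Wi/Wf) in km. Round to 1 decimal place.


Step 1: Coefficient = V * (L/D) * Isp = 199 * 18.0 * 2514 = 9005148.0 m
Step 2: Wi/Wf = 62858 / 45665 = 1.376503
Step 3: ln(1.376503) = 0.319546
Step 4: R = 9005148.0 * 0.319546 = 2877559.7 m = 2877.6 km

2877.6


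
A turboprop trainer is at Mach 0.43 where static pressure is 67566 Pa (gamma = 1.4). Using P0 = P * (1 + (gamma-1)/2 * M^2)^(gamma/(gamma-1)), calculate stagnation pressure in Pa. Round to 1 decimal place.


Step 1: (gamma-1)/2 * M^2 = 0.2 * 0.1849 = 0.03698
Step 2: 1 + 0.03698 = 1.03698
Step 3: Exponent gamma/(gamma-1) = 3.5
Step 4: P0 = 67566 * 1.03698^3.5 = 76722.8 Pa

76722.8


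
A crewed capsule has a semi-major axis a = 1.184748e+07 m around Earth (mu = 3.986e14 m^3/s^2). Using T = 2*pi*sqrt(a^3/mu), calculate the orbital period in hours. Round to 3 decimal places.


Step 1: a^3 / mu = 1.662945e+21 / 3.986e14 = 4.171965e+06
Step 2: sqrt(4.171965e+06) = 2042.5389 s
Step 3: T = 2*pi * 2042.5389 = 12833.65 s
Step 4: T in hours = 12833.65 / 3600 = 3.565 hours

3.565


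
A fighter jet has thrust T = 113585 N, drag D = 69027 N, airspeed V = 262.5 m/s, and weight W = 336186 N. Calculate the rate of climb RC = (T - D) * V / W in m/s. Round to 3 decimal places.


Step 1: Excess thrust = T - D = 113585 - 69027 = 44558 N
Step 2: Excess power = 44558 * 262.5 = 11696475.0 W
Step 3: RC = 11696475.0 / 336186 = 34.792 m/s

34.792


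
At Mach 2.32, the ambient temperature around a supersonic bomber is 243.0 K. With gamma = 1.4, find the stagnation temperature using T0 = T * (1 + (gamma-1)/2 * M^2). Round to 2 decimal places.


Step 1: (gamma-1)/2 = 0.2
Step 2: M^2 = 5.3824
Step 3: 1 + 0.2 * 5.3824 = 2.07648
Step 4: T0 = 243.0 * 2.07648 = 504.58 K

504.58


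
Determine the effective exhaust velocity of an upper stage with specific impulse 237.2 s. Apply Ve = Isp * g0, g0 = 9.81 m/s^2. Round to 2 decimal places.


Step 1: Ve = Isp * g0 = 237.2 * 9.81
Step 2: Ve = 2326.93 m/s

2326.93


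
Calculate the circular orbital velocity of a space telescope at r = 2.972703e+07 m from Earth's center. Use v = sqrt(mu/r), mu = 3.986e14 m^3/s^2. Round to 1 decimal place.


Step 1: mu / r = 3.986e14 / 2.972703e+07 = 13408672.1748
Step 2: v = sqrt(13408672.1748) = 3661.8 m/s

3661.8


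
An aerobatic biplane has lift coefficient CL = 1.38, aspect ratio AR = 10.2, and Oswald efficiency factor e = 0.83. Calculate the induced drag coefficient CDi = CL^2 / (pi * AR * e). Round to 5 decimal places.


Step 1: CL^2 = 1.38^2 = 1.9044
Step 2: pi * AR * e = 3.14159 * 10.2 * 0.83 = 26.596723
Step 3: CDi = 1.9044 / 26.596723 = 0.07160

0.07160


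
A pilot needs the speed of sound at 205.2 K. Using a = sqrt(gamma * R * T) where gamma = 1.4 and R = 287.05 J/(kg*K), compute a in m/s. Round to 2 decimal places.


Step 1: gamma * R * T = 1.4 * 287.05 * 205.2 = 82463.724
Step 2: a = sqrt(82463.724) = 287.16 m/s

287.16


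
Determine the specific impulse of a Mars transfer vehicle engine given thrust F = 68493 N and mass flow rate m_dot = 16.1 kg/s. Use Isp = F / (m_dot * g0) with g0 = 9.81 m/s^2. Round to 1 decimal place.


Step 1: m_dot * g0 = 16.1 * 9.81 = 157.94
Step 2: Isp = 68493 / 157.94 = 433.7 s

433.7


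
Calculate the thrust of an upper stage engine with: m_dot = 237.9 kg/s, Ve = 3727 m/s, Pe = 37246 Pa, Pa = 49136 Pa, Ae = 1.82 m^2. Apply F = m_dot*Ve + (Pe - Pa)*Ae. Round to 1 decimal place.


Step 1: Momentum thrust = m_dot * Ve = 237.9 * 3727 = 886653.3 N
Step 2: Pressure thrust = (Pe - Pa) * Ae = (37246 - 49136) * 1.82 = -21639.80 N
Step 3: Total thrust F = 886653.3 + -21639.80 = 865013.5 N

865013.5


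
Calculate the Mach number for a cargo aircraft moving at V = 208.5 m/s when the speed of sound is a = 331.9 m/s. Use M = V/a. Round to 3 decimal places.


Step 1: M = V / a = 208.5 / 331.9
Step 2: M = 0.628

0.628


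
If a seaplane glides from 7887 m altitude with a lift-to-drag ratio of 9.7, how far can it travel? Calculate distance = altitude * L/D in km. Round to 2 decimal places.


Step 1: Glide distance = altitude * L/D = 7887 * 9.7 = 76503.9 m
Step 2: Convert to km: 76503.9 / 1000 = 76.50 km

76.50


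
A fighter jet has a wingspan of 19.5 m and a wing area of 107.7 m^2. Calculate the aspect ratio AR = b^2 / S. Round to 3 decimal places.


Step 1: b^2 = 19.5^2 = 380.25
Step 2: AR = 380.25 / 107.7 = 3.531

3.531


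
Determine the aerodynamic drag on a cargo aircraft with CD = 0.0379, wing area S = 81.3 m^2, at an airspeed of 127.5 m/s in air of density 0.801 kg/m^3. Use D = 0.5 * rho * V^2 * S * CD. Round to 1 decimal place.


Step 1: Dynamic pressure q = 0.5 * 0.801 * 127.5^2 = 6510.6281 Pa
Step 2: Drag D = q * S * CD = 6510.6281 * 81.3 * 0.0379
Step 3: D = 20061.0 N

20061.0


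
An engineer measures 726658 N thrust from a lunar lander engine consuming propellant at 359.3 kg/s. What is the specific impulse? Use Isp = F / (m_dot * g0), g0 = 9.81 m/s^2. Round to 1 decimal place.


Step 1: m_dot * g0 = 359.3 * 9.81 = 3524.73
Step 2: Isp = 726658 / 3524.73 = 206.2 s

206.2


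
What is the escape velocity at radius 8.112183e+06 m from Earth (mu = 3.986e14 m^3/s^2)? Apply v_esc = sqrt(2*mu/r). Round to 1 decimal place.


Step 1: 2*mu/r = 2 * 3.986e14 / 8.112183e+06 = 98271944.802
Step 2: v_esc = sqrt(98271944.802) = 9913.2 m/s

9913.2


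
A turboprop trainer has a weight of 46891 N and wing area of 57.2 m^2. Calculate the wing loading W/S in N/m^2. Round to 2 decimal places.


Step 1: Wing loading = W / S = 46891 / 57.2
Step 2: Wing loading = 819.77 N/m^2

819.77


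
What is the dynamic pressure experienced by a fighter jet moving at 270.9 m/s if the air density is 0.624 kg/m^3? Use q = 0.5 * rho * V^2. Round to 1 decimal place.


Step 1: V^2 = 270.9^2 = 73386.81
Step 2: q = 0.5 * 0.624 * 73386.81
Step 3: q = 22896.7 Pa

22896.7


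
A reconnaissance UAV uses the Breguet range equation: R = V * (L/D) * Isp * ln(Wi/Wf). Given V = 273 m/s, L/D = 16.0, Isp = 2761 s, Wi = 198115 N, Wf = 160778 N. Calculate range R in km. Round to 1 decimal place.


Step 1: Coefficient = V * (L/D) * Isp = 273 * 16.0 * 2761 = 12060048.0 m
Step 2: Wi/Wf = 198115 / 160778 = 1.232227
Step 3: ln(1.232227) = 0.208823
Step 4: R = 12060048.0 * 0.208823 = 2518417.1 m = 2518.4 km

2518.4


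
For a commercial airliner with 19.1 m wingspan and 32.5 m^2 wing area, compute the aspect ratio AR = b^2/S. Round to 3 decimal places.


Step 1: b^2 = 19.1^2 = 364.81
Step 2: AR = 364.81 / 32.5 = 11.225

11.225


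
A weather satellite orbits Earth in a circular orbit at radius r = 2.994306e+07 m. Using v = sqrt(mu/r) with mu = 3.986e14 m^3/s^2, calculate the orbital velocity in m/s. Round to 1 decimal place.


Step 1: mu / r = 3.986e14 / 2.994306e+07 = 13311932.715
Step 2: v = sqrt(13311932.715) = 3648.6 m/s

3648.6


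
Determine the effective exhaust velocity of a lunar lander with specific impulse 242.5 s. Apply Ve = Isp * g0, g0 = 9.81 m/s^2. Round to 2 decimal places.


Step 1: Ve = Isp * g0 = 242.5 * 9.81
Step 2: Ve = 2378.93 m/s

2378.93


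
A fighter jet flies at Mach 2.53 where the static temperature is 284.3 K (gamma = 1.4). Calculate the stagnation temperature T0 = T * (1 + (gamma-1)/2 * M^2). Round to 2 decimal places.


Step 1: (gamma-1)/2 = 0.2
Step 2: M^2 = 6.4009
Step 3: 1 + 0.2 * 6.4009 = 2.28018
Step 4: T0 = 284.3 * 2.28018 = 648.26 K

648.26


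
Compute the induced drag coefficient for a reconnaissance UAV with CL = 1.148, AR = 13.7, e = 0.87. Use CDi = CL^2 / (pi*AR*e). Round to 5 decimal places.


Step 1: CL^2 = 1.148^2 = 1.317904
Step 2: pi * AR * e = 3.14159 * 13.7 * 0.87 = 37.444643
Step 3: CDi = 1.317904 / 37.444643 = 0.03520

0.03520


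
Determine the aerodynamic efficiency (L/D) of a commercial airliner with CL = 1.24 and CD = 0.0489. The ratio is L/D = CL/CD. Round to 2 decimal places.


Step 1: L/D = CL / CD = 1.24 / 0.0489
Step 2: L/D = 25.36

25.36


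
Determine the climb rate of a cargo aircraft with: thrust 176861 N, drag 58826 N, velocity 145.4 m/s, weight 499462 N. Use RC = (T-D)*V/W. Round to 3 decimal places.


Step 1: Excess thrust = T - D = 176861 - 58826 = 118035 N
Step 2: Excess power = 118035 * 145.4 = 17162289.0 W
Step 3: RC = 17162289.0 / 499462 = 34.362 m/s

34.362


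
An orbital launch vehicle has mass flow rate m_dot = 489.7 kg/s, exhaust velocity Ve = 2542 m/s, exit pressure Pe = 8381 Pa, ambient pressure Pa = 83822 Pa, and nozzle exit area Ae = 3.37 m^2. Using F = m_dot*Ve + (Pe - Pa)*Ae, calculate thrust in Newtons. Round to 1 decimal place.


Step 1: Momentum thrust = m_dot * Ve = 489.7 * 2542 = 1244817.4 N
Step 2: Pressure thrust = (Pe - Pa) * Ae = (8381 - 83822) * 3.37 = -254236.17 N
Step 3: Total thrust F = 1244817.4 + -254236.17 = 990581.2 N

990581.2


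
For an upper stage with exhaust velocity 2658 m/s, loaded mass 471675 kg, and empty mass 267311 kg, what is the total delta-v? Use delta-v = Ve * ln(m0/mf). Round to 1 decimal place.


Step 1: Mass ratio m0/mf = 471675 / 267311 = 1.764518
Step 2: ln(1.764518) = 0.567877
Step 3: delta-v = 2658 * 0.567877 = 1509.4 m/s

1509.4


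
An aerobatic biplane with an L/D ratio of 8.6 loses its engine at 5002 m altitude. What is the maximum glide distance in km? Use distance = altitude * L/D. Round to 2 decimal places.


Step 1: Glide distance = altitude * L/D = 5002 * 8.6 = 43017.2 m
Step 2: Convert to km: 43017.2 / 1000 = 43.02 km

43.02


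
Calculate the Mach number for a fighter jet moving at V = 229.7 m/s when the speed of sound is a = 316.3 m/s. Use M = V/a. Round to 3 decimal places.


Step 1: M = V / a = 229.7 / 316.3
Step 2: M = 0.726

0.726


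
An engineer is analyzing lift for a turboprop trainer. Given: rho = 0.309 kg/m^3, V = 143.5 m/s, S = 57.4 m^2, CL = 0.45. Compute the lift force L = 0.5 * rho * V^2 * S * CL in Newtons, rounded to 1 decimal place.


Step 1: Calculate dynamic pressure q = 0.5 * 0.309 * 143.5^2 = 0.5 * 0.309 * 20592.25 = 3181.5026 Pa
Step 2: Multiply by wing area and lift coefficient: L = 3181.5026 * 57.4 * 0.45
Step 3: L = 182618.2507 * 0.45 = 82178.2 N

82178.2


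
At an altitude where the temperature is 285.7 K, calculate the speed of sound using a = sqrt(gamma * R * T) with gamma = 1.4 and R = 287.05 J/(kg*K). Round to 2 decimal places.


Step 1: gamma * R * T = 1.4 * 287.05 * 285.7 = 114814.259
Step 2: a = sqrt(114814.259) = 338.84 m/s

338.84


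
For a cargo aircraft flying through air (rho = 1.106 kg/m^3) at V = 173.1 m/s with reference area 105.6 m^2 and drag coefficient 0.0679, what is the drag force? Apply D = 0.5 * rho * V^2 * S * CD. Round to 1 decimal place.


Step 1: Dynamic pressure q = 0.5 * 1.106 * 173.1^2 = 16569.8763 Pa
Step 2: Drag D = q * S * CD = 16569.8763 * 105.6 * 0.0679
Step 3: D = 118810.0 N

118810.0


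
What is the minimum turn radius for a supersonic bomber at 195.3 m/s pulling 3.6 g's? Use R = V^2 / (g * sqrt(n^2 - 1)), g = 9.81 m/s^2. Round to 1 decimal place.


Step 1: V^2 = 195.3^2 = 38142.09
Step 2: n^2 - 1 = 3.6^2 - 1 = 11.96
Step 3: sqrt(11.96) = 3.458323
Step 4: R = 38142.09 / (9.81 * 3.458323) = 1124.3 m

1124.3


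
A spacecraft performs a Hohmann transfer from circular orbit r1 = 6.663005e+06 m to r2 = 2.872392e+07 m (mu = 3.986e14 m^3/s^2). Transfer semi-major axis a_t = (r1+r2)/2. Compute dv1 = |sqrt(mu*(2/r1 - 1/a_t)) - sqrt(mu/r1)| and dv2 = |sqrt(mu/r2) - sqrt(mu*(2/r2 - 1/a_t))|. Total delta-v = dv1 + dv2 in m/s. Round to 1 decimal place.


Step 1: Transfer semi-major axis a_t = (6.663005e+06 + 2.872392e+07) / 2 = 1.769346e+07 m
Step 2: v1 (circular at r1) = sqrt(mu/r1) = 7734.52 m/s
Step 3: v_t1 = sqrt(mu*(2/r1 - 1/a_t)) = 9854.83 m/s
Step 4: dv1 = |9854.83 - 7734.52| = 2120.3 m/s
Step 5: v2 (circular at r2) = 3725.18 m/s, v_t2 = 2286.0 m/s
Step 6: dv2 = |3725.18 - 2286.0| = 1439.18 m/s
Step 7: Total delta-v = 2120.3 + 1439.18 = 3559.5 m/s

3559.5


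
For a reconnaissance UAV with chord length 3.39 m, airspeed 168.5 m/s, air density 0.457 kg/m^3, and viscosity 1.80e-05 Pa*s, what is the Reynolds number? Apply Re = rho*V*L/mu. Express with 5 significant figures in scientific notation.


Step 1: Numerator = rho * V * L = 0.457 * 168.5 * 3.39 = 261.045255
Step 2: Re = 261.045255 / 1.80e-05
Step 3: Re = 1.4503e+07

1.4503e+07


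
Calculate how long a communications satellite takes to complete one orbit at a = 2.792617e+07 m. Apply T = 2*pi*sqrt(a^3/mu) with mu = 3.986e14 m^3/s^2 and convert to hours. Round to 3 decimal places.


Step 1: a^3 / mu = 2.177881e+22 / 3.986e14 = 5.463826e+07
Step 2: sqrt(5.463826e+07) = 7391.7696 s
Step 3: T = 2*pi * 7391.7696 = 46443.86 s
Step 4: T in hours = 46443.86 / 3600 = 12.901 hours

12.901


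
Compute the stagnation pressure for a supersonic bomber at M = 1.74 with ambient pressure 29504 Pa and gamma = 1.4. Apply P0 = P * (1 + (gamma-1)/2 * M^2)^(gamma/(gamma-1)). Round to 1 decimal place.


Step 1: (gamma-1)/2 * M^2 = 0.2 * 3.0276 = 0.60552
Step 2: 1 + 0.60552 = 1.60552
Step 3: Exponent gamma/(gamma-1) = 3.5
Step 4: P0 = 29504 * 1.60552^3.5 = 154716.2 Pa

154716.2


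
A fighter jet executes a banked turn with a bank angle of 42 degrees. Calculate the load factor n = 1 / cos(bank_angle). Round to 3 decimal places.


Step 1: Convert 42 degrees to radians = 0.733038
Step 2: cos(42 deg) = 0.743145
Step 3: n = 1 / 0.743145 = 1.346

1.346


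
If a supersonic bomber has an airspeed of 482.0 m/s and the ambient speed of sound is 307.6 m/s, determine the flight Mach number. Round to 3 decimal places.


Step 1: M = V / a = 482.0 / 307.6
Step 2: M = 1.567

1.567


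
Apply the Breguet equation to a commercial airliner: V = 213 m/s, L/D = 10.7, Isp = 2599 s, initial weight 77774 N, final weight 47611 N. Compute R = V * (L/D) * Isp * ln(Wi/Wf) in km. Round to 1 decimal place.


Step 1: Coefficient = V * (L/D) * Isp = 213 * 10.7 * 2599 = 5923380.9 m
Step 2: Wi/Wf = 77774 / 47611 = 1.63353
Step 3: ln(1.63353) = 0.490743
Step 4: R = 5923380.9 * 0.490743 = 2906859.8 m = 2906.9 km

2906.9


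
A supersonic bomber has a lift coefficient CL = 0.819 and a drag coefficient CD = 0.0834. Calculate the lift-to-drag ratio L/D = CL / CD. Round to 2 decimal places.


Step 1: L/D = CL / CD = 0.819 / 0.0834
Step 2: L/D = 9.82

9.82


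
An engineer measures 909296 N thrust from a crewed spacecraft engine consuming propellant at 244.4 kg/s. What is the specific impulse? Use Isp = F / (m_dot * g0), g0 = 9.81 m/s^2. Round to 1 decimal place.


Step 1: m_dot * g0 = 244.4 * 9.81 = 2397.56
Step 2: Isp = 909296 / 2397.56 = 379.3 s

379.3


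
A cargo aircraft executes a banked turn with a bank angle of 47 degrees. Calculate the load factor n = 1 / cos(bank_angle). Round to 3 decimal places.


Step 1: Convert 47 degrees to radians = 0.820305
Step 2: cos(47 deg) = 0.681998
Step 3: n = 1 / 0.681998 = 1.466

1.466


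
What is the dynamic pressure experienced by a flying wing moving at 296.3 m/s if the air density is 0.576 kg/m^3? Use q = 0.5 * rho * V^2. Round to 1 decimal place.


Step 1: V^2 = 296.3^2 = 87793.69
Step 2: q = 0.5 * 0.576 * 87793.69
Step 3: q = 25284.6 Pa

25284.6


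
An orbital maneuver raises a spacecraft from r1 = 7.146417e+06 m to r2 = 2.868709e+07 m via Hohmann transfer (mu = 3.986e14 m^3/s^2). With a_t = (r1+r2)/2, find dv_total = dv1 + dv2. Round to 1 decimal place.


Step 1: Transfer semi-major axis a_t = (7.146417e+06 + 2.868709e+07) / 2 = 1.791675e+07 m
Step 2: v1 (circular at r1) = sqrt(mu/r1) = 7468.35 m/s
Step 3: v_t1 = sqrt(mu*(2/r1 - 1/a_t)) = 9450.14 m/s
Step 4: dv1 = |9450.14 - 7468.35| = 1981.79 m/s
Step 5: v2 (circular at r2) = 3727.57 m/s, v_t2 = 2354.18 m/s
Step 6: dv2 = |3727.57 - 2354.18| = 1373.39 m/s
Step 7: Total delta-v = 1981.79 + 1373.39 = 3355.2 m/s

3355.2


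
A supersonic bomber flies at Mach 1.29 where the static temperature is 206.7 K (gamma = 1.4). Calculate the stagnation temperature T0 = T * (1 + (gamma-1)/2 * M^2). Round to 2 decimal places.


Step 1: (gamma-1)/2 = 0.2
Step 2: M^2 = 1.6641
Step 3: 1 + 0.2 * 1.6641 = 1.33282
Step 4: T0 = 206.7 * 1.33282 = 275.49 K

275.49


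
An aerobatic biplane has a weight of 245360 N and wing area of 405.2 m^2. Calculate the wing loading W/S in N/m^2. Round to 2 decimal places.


Step 1: Wing loading = W / S = 245360 / 405.2
Step 2: Wing loading = 605.53 N/m^2

605.53


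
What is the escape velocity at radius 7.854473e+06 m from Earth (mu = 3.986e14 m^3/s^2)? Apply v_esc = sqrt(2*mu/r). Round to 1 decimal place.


Step 1: 2*mu/r = 2 * 3.986e14 / 7.854473e+06 = 101496306.6268
Step 2: v_esc = sqrt(101496306.6268) = 10074.5 m/s

10074.5


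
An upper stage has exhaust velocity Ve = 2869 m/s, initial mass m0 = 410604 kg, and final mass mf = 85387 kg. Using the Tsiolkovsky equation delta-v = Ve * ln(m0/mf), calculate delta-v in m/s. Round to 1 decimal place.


Step 1: Mass ratio m0/mf = 410604 / 85387 = 4.808741
Step 2: ln(4.808741) = 1.570435
Step 3: delta-v = 2869 * 1.570435 = 4505.6 m/s

4505.6


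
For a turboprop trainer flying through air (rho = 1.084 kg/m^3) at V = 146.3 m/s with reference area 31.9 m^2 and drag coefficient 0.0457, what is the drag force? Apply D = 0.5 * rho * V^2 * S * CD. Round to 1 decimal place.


Step 1: Dynamic pressure q = 0.5 * 1.084 * 146.3^2 = 11600.8 Pa
Step 2: Drag D = q * S * CD = 11600.8 * 31.9 * 0.0457
Step 3: D = 16912.0 N

16912.0


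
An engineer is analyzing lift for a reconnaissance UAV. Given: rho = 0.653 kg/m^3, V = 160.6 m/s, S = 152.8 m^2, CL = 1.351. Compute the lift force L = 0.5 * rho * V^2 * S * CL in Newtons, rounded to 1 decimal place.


Step 1: Calculate dynamic pressure q = 0.5 * 0.653 * 160.6^2 = 0.5 * 0.653 * 25792.36 = 8421.2055 Pa
Step 2: Multiply by wing area and lift coefficient: L = 8421.2055 * 152.8 * 1.351
Step 3: L = 1286760.2065 * 1.351 = 1738413.0 N

1738413.0


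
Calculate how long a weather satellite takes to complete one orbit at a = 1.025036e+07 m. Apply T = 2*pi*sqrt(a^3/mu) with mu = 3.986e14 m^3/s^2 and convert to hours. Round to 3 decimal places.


Step 1: a^3 / mu = 1.077004e+21 / 3.986e14 = 2.701967e+06
Step 2: sqrt(2.701967e+06) = 1643.7661 s
Step 3: T = 2*pi * 1643.7661 = 10328.09 s
Step 4: T in hours = 10328.09 / 3600 = 2.869 hours

2.869


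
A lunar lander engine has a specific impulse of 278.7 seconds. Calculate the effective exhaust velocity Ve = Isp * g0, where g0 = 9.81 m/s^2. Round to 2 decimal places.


Step 1: Ve = Isp * g0 = 278.7 * 9.81
Step 2: Ve = 2734.05 m/s

2734.05


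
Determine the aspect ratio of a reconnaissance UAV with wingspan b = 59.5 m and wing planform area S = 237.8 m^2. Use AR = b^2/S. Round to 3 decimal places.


Step 1: b^2 = 59.5^2 = 3540.25
Step 2: AR = 3540.25 / 237.8 = 14.888

14.888


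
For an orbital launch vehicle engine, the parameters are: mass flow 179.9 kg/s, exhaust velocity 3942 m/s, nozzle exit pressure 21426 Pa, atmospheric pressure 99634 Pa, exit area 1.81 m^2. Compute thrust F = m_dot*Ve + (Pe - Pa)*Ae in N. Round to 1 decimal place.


Step 1: Momentum thrust = m_dot * Ve = 179.9 * 3942 = 709165.8 N
Step 2: Pressure thrust = (Pe - Pa) * Ae = (21426 - 99634) * 1.81 = -141556.48 N
Step 3: Total thrust F = 709165.8 + -141556.48 = 567609.3 N

567609.3


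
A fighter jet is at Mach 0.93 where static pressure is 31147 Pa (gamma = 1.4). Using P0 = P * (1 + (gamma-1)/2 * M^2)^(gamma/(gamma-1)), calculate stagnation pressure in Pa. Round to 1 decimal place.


Step 1: (gamma-1)/2 * M^2 = 0.2 * 0.8649 = 0.17298
Step 2: 1 + 0.17298 = 1.17298
Step 3: Exponent gamma/(gamma-1) = 3.5
Step 4: P0 = 31147 * 1.17298^3.5 = 54441.9 Pa

54441.9


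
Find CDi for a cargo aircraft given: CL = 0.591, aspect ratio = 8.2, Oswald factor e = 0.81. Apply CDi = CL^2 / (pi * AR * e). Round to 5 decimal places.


Step 1: CL^2 = 0.591^2 = 0.349281
Step 2: pi * AR * e = 3.14159 * 8.2 * 0.81 = 20.866458
Step 3: CDi = 0.349281 / 20.866458 = 0.01674

0.01674


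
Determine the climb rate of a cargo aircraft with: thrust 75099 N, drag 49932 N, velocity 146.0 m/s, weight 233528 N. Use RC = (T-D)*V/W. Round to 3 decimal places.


Step 1: Excess thrust = T - D = 75099 - 49932 = 25167 N
Step 2: Excess power = 25167 * 146.0 = 3674382.0 W
Step 3: RC = 3674382.0 / 233528 = 15.734 m/s

15.734


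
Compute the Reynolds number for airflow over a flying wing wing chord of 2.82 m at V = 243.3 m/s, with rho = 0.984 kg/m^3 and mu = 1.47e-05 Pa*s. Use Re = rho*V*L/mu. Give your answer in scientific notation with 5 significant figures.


Step 1: Numerator = rho * V * L = 0.984 * 243.3 * 2.82 = 675.128304
Step 2: Re = 675.128304 / 1.47e-05
Step 3: Re = 4.5927e+07

4.5927e+07


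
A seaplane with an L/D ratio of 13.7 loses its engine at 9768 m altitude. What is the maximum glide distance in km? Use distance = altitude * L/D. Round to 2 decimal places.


Step 1: Glide distance = altitude * L/D = 9768 * 13.7 = 133821.6 m
Step 2: Convert to km: 133821.6 / 1000 = 133.82 km

133.82


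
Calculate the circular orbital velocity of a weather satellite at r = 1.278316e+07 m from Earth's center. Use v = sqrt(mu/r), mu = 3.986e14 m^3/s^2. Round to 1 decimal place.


Step 1: mu / r = 3.986e14 / 1.278316e+07 = 31181648.3561
Step 2: v = sqrt(31181648.3561) = 5584.1 m/s

5584.1


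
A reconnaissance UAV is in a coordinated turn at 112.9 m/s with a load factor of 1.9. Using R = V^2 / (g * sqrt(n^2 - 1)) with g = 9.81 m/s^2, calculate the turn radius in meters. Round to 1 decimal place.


Step 1: V^2 = 112.9^2 = 12746.41
Step 2: n^2 - 1 = 1.9^2 - 1 = 2.61
Step 3: sqrt(2.61) = 1.615549
Step 4: R = 12746.41 / (9.81 * 1.615549) = 804.3 m

804.3


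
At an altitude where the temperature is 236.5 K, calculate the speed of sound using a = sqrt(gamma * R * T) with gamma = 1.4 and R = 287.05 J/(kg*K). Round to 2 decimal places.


Step 1: gamma * R * T = 1.4 * 287.05 * 236.5 = 95042.255
Step 2: a = sqrt(95042.255) = 308.29 m/s

308.29


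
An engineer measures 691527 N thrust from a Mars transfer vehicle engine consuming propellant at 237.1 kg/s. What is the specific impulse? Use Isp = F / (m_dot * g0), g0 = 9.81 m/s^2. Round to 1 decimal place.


Step 1: m_dot * g0 = 237.1 * 9.81 = 2325.95
Step 2: Isp = 691527 / 2325.95 = 297.3 s

297.3


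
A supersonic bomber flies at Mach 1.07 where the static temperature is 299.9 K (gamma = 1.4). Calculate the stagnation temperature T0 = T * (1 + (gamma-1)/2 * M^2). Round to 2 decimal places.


Step 1: (gamma-1)/2 = 0.2
Step 2: M^2 = 1.1449
Step 3: 1 + 0.2 * 1.1449 = 1.22898
Step 4: T0 = 299.9 * 1.22898 = 368.57 K

368.57


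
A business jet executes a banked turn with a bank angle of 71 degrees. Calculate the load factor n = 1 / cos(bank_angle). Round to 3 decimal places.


Step 1: Convert 71 degrees to radians = 1.239184
Step 2: cos(71 deg) = 0.325568
Step 3: n = 1 / 0.325568 = 3.072

3.072


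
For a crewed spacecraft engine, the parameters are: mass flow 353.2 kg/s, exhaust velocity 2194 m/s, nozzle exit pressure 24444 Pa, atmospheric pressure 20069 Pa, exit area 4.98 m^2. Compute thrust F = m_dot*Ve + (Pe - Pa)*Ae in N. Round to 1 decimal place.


Step 1: Momentum thrust = m_dot * Ve = 353.2 * 2194 = 774920.8 N
Step 2: Pressure thrust = (Pe - Pa) * Ae = (24444 - 20069) * 4.98 = 21787.50 N
Step 3: Total thrust F = 774920.8 + 21787.50 = 796708.3 N

796708.3


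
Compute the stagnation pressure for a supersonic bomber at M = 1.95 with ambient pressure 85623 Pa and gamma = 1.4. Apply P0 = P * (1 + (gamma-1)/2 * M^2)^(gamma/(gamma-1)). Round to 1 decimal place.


Step 1: (gamma-1)/2 * M^2 = 0.2 * 3.8025 = 0.7605
Step 2: 1 + 0.7605 = 1.7605
Step 3: Exponent gamma/(gamma-1) = 3.5
Step 4: P0 = 85623 * 1.7605^3.5 = 619892.7 Pa

619892.7


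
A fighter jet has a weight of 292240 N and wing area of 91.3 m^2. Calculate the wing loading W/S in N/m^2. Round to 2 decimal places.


Step 1: Wing loading = W / S = 292240 / 91.3
Step 2: Wing loading = 3200.88 N/m^2

3200.88


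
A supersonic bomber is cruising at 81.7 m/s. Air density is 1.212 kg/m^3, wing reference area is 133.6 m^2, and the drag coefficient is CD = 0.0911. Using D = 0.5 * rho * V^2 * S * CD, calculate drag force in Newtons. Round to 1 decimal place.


Step 1: Dynamic pressure q = 0.5 * 1.212 * 81.7^2 = 4044.9833 Pa
Step 2: Drag D = q * S * CD = 4044.9833 * 133.6 * 0.0911
Step 3: D = 49231.3 N

49231.3


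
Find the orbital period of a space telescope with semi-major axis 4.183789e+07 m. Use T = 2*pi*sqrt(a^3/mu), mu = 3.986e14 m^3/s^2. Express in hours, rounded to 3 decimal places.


Step 1: a^3 / mu = 7.323342e+22 / 3.986e14 = 1.837266e+08
Step 2: sqrt(1.837266e+08) = 13554.5784 s
Step 3: T = 2*pi * 13554.5784 = 85165.93 s
Step 4: T in hours = 85165.93 / 3600 = 23.657 hours

23.657


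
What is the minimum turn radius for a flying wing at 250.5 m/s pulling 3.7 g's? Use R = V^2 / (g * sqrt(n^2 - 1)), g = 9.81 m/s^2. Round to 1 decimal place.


Step 1: V^2 = 250.5^2 = 62750.25
Step 2: n^2 - 1 = 3.7^2 - 1 = 12.69
Step 3: sqrt(12.69) = 3.562303
Step 4: R = 62750.25 / (9.81 * 3.562303) = 1795.6 m

1795.6


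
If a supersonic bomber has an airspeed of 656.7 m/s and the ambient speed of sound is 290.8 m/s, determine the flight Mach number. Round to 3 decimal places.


Step 1: M = V / a = 656.7 / 290.8
Step 2: M = 2.258

2.258


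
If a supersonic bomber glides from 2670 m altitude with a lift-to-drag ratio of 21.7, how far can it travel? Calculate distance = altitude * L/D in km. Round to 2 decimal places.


Step 1: Glide distance = altitude * L/D = 2670 * 21.7 = 57939.0 m
Step 2: Convert to km: 57939.0 / 1000 = 57.94 km

57.94


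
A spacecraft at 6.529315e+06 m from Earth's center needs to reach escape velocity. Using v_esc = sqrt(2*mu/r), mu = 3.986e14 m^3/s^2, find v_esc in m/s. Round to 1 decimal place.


Step 1: 2*mu/r = 2 * 3.986e14 / 6.529315e+06 = 122095503.1271
Step 2: v_esc = sqrt(122095503.1271) = 11049.7 m/s

11049.7


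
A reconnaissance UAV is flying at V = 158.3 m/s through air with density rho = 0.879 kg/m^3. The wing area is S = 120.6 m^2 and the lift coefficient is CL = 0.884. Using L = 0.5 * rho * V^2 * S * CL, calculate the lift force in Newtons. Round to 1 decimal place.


Step 1: Calculate dynamic pressure q = 0.5 * 0.879 * 158.3^2 = 0.5 * 0.879 * 25058.89 = 11013.3822 Pa
Step 2: Multiply by wing area and lift coefficient: L = 11013.3822 * 120.6 * 0.884
Step 3: L = 1328213.8879 * 0.884 = 1174141.1 N

1174141.1


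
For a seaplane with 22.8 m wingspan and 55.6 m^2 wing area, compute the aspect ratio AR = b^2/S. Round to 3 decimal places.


Step 1: b^2 = 22.8^2 = 519.84
Step 2: AR = 519.84 / 55.6 = 9.350

9.350


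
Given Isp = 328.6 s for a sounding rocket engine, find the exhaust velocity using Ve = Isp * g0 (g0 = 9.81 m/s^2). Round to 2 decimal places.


Step 1: Ve = Isp * g0 = 328.6 * 9.81
Step 2: Ve = 3223.57 m/s

3223.57


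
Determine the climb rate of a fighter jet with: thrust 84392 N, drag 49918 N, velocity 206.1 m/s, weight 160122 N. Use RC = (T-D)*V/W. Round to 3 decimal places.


Step 1: Excess thrust = T - D = 84392 - 49918 = 34474 N
Step 2: Excess power = 34474 * 206.1 = 7105091.4 W
Step 3: RC = 7105091.4 / 160122 = 44.373 m/s

44.373


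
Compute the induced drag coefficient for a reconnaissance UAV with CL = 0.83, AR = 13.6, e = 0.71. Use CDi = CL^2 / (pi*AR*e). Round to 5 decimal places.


Step 1: CL^2 = 0.83^2 = 0.6889
Step 2: pi * AR * e = 3.14159 * 13.6 * 0.71 = 30.335219
Step 3: CDi = 0.6889 / 30.335219 = 0.02271

0.02271


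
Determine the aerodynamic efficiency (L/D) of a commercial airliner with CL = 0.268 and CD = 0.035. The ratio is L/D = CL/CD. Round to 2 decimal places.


Step 1: L/D = CL / CD = 0.268 / 0.035
Step 2: L/D = 7.66

7.66


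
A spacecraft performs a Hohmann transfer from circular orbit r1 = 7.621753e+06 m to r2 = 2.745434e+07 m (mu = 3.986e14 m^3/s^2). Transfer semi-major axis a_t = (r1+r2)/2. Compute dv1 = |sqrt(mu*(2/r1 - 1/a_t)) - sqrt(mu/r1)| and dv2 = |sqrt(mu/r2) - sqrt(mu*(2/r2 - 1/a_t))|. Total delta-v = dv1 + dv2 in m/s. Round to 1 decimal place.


Step 1: Transfer semi-major axis a_t = (7.621753e+06 + 2.745434e+07) / 2 = 1.753805e+07 m
Step 2: v1 (circular at r1) = sqrt(mu/r1) = 7231.71 m/s
Step 3: v_t1 = sqrt(mu*(2/r1 - 1/a_t)) = 9048.07 m/s
Step 4: dv1 = |9048.07 - 7231.71| = 1816.36 m/s
Step 5: v2 (circular at r2) = 3810.33 m/s, v_t2 = 2511.89 m/s
Step 6: dv2 = |3810.33 - 2511.89| = 1298.45 m/s
Step 7: Total delta-v = 1816.36 + 1298.45 = 3114.8 m/s

3114.8


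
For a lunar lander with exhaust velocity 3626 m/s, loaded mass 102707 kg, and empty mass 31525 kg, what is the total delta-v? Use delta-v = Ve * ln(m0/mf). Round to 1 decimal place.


Step 1: Mass ratio m0/mf = 102707 / 31525 = 3.257954
Step 2: ln(3.257954) = 1.181099
Step 3: delta-v = 3626 * 1.181099 = 4282.7 m/s

4282.7


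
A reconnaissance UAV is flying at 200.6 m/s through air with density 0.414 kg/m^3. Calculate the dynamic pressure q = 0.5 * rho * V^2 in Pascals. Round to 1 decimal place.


Step 1: V^2 = 200.6^2 = 40240.36
Step 2: q = 0.5 * 0.414 * 40240.36
Step 3: q = 8329.8 Pa

8329.8


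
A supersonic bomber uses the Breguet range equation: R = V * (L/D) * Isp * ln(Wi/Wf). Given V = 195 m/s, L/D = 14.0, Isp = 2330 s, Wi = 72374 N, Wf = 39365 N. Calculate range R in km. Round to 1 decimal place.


Step 1: Coefficient = V * (L/D) * Isp = 195 * 14.0 * 2330 = 6360900.0 m
Step 2: Wi/Wf = 72374 / 39365 = 1.838537
Step 3: ln(1.838537) = 0.60897
Step 4: R = 6360900.0 * 0.60897 = 3873597.4 m = 3873.6 km

3873.6


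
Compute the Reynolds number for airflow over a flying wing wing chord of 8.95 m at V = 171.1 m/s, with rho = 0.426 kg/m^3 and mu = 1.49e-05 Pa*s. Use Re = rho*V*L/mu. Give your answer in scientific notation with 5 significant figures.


Step 1: Numerator = rho * V * L = 0.426 * 171.1 * 8.95 = 652.35297
Step 2: Re = 652.35297 / 1.49e-05
Step 3: Re = 4.3782e+07

4.3782e+07


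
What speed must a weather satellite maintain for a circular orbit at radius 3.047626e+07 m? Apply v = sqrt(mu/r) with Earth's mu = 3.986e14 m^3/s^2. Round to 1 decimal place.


Step 1: mu / r = 3.986e14 / 3.047626e+07 = 13079032.6635
Step 2: v = sqrt(13079032.6635) = 3616.5 m/s

3616.5


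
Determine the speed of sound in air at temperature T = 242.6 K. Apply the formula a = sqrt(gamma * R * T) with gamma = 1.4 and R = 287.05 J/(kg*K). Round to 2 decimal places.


Step 1: gamma * R * T = 1.4 * 287.05 * 242.6 = 97493.662
Step 2: a = sqrt(97493.662) = 312.24 m/s

312.24


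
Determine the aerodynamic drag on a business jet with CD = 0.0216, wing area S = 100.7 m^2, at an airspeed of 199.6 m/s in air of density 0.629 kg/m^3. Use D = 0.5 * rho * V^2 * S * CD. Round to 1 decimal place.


Step 1: Dynamic pressure q = 0.5 * 0.629 * 199.6^2 = 12529.7303 Pa
Step 2: Drag D = q * S * CD = 12529.7303 * 100.7 * 0.0216
Step 3: D = 27253.7 N

27253.7


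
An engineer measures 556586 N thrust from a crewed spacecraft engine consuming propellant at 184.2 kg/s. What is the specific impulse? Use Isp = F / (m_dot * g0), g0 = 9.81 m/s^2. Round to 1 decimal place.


Step 1: m_dot * g0 = 184.2 * 9.81 = 1807.0
Step 2: Isp = 556586 / 1807.0 = 308.0 s

308.0


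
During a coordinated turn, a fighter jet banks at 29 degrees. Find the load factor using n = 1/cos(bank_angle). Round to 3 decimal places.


Step 1: Convert 29 degrees to radians = 0.506145
Step 2: cos(29 deg) = 0.87462
Step 3: n = 1 / 0.87462 = 1.143

1.143


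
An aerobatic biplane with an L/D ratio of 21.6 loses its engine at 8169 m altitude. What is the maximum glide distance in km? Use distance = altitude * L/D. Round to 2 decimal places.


Step 1: Glide distance = altitude * L/D = 8169 * 21.6 = 176450.4 m
Step 2: Convert to km: 176450.4 / 1000 = 176.45 km

176.45


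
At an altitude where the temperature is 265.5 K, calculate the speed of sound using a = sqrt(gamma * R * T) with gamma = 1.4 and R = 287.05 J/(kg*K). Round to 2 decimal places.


Step 1: gamma * R * T = 1.4 * 287.05 * 265.5 = 106696.485
Step 2: a = sqrt(106696.485) = 326.64 m/s

326.64


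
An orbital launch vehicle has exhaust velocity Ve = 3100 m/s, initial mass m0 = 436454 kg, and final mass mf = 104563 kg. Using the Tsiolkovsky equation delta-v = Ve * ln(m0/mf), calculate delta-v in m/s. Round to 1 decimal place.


Step 1: Mass ratio m0/mf = 436454 / 104563 = 4.174077
Step 2: ln(4.174077) = 1.428893
Step 3: delta-v = 3100 * 1.428893 = 4429.6 m/s

4429.6


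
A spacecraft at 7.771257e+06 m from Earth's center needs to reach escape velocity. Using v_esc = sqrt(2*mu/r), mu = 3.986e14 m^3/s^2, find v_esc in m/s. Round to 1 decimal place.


Step 1: 2*mu/r = 2 * 3.986e14 / 7.771257e+06 = 102583147.1022
Step 2: v_esc = sqrt(102583147.1022) = 10128.3 m/s

10128.3


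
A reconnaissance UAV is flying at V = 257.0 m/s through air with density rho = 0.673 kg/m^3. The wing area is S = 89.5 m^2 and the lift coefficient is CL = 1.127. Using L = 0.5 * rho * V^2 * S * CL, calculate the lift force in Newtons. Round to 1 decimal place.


Step 1: Calculate dynamic pressure q = 0.5 * 0.673 * 257.0^2 = 0.5 * 0.673 * 66049.0 = 22225.4885 Pa
Step 2: Multiply by wing area and lift coefficient: L = 22225.4885 * 89.5 * 1.127
Step 3: L = 1989181.2208 * 1.127 = 2241807.2 N

2241807.2


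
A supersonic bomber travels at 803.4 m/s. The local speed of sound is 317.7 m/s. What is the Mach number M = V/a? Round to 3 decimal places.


Step 1: M = V / a = 803.4 / 317.7
Step 2: M = 2.529

2.529


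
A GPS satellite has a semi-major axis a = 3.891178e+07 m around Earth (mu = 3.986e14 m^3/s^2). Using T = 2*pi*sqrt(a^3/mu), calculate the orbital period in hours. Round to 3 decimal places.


Step 1: a^3 / mu = 5.891736e+22 / 3.986e14 = 1.478107e+08
Step 2: sqrt(1.478107e+08) = 12157.7441 s
Step 3: T = 2*pi * 12157.7441 = 76389.36 s
Step 4: T in hours = 76389.36 / 3600 = 21.219 hours

21.219


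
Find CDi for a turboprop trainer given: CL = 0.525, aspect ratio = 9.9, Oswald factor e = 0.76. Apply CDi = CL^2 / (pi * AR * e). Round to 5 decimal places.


Step 1: CL^2 = 0.525^2 = 0.275625
Step 2: pi * AR * e = 3.14159 * 9.9 * 0.76 = 23.637343
Step 3: CDi = 0.275625 / 23.637343 = 0.01166

0.01166


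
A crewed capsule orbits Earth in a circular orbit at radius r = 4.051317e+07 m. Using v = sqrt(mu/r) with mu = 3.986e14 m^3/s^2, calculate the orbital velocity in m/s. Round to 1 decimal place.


Step 1: mu / r = 3.986e14 / 4.051317e+07 = 9838775.8845
Step 2: v = sqrt(9838775.8845) = 3136.7 m/s

3136.7


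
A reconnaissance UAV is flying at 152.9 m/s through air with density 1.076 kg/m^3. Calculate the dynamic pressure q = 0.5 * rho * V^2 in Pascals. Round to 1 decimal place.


Step 1: V^2 = 152.9^2 = 23378.41
Step 2: q = 0.5 * 1.076 * 23378.41
Step 3: q = 12577.6 Pa

12577.6


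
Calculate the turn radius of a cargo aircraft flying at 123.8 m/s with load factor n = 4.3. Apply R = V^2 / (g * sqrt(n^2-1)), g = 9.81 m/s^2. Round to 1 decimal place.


Step 1: V^2 = 123.8^2 = 15326.44
Step 2: n^2 - 1 = 4.3^2 - 1 = 17.49
Step 3: sqrt(17.49) = 4.182105
Step 4: R = 15326.44 / (9.81 * 4.182105) = 373.6 m

373.6


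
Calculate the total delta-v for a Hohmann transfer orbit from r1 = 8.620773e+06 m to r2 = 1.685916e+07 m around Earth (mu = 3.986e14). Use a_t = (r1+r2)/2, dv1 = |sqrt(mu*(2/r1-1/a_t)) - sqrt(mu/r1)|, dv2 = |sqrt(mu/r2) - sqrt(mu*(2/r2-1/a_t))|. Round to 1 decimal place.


Step 1: Transfer semi-major axis a_t = (8.620773e+06 + 1.685916e+07) / 2 = 1.273997e+07 m
Step 2: v1 (circular at r1) = sqrt(mu/r1) = 6799.79 m/s
Step 3: v_t1 = sqrt(mu*(2/r1 - 1/a_t)) = 7822.21 m/s
Step 4: dv1 = |7822.21 - 6799.79| = 1022.42 m/s
Step 5: v2 (circular at r2) = 4862.4 m/s, v_t2 = 3999.81 m/s
Step 6: dv2 = |4862.4 - 3999.81| = 862.59 m/s
Step 7: Total delta-v = 1022.42 + 862.59 = 1885.0 m/s

1885.0


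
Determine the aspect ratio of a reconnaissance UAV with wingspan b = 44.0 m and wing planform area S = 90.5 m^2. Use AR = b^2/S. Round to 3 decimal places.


Step 1: b^2 = 44.0^2 = 1936.0
Step 2: AR = 1936.0 / 90.5 = 21.392

21.392


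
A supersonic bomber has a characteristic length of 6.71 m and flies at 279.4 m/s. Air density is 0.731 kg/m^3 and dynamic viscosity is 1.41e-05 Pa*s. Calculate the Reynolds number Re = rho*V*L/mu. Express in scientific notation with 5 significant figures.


Step 1: Numerator = rho * V * L = 0.731 * 279.4 * 6.71 = 1370.459794
Step 2: Re = 1370.459794 / 1.41e-05
Step 3: Re = 9.7196e+07

9.7196e+07
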